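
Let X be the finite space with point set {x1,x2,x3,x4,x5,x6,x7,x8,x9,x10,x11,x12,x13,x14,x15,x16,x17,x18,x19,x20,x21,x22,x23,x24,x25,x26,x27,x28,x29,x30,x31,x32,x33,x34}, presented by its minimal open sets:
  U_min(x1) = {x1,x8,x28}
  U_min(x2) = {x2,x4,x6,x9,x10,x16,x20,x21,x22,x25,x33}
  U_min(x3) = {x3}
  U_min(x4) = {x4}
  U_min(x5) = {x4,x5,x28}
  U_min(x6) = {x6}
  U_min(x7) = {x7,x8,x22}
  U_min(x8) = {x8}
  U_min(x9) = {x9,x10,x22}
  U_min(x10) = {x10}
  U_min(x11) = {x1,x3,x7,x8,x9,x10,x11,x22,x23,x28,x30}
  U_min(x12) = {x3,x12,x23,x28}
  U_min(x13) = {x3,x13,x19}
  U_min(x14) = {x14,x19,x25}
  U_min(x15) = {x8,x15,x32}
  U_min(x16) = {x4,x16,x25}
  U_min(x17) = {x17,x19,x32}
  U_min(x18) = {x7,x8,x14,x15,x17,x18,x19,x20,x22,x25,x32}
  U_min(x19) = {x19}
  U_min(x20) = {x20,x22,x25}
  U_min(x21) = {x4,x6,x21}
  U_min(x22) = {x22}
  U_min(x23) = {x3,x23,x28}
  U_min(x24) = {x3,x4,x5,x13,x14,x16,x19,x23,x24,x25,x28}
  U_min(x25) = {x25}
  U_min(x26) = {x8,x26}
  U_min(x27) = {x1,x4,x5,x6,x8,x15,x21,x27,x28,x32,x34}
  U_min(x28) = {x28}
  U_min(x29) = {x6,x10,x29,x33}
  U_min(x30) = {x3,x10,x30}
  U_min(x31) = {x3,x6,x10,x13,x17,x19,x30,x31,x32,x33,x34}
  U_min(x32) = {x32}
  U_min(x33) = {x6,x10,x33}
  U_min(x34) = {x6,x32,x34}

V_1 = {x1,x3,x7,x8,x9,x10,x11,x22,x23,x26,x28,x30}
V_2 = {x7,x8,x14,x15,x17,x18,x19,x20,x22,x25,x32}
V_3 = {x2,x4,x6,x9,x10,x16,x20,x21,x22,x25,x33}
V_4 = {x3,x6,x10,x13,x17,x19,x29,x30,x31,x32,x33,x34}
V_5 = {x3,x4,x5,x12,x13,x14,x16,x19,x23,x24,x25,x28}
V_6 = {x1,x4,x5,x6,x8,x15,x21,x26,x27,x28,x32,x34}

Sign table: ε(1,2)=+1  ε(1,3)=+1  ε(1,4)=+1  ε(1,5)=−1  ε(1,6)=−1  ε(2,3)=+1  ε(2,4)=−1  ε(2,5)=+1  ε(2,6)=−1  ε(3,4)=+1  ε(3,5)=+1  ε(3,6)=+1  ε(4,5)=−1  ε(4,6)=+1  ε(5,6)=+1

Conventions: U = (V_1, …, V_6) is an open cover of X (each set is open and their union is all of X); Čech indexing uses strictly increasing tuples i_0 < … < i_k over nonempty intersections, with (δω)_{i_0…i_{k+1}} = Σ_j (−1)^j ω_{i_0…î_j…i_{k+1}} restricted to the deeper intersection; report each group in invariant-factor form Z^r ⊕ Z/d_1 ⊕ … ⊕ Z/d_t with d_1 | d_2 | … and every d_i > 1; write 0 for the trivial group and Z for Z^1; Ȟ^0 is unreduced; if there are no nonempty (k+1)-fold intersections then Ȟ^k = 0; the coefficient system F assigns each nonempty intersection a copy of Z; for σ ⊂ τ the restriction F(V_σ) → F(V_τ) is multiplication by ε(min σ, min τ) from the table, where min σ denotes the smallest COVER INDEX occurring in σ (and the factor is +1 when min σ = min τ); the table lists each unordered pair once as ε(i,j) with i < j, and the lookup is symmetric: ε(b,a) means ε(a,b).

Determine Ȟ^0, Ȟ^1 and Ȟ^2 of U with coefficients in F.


Ȟ^0(U;F) ≅ 0, Ȟ^1(U;F) ≅ Z/2, Ȟ^2(U;F) ≅ Z

nonempty intersections:
  V12={x7,x8,x22} V13={x9,x10,x22} V14={x3,x10,x30} V15={x3,x23,x28} V16={x1,x8,x26,x28} V23={x20,x22,x25} V24={x17,x19,x32} V25={x14,x19,x25} V26={x8,x15,x32} V34={x6,x10,x33} V35={x4,x16,x25} V36={x4,x6,x21} V45={x3,x13,x19} V46={x6,x32,x34} V56={x4,x5,x28}
  V123={x22} V126={x8} V134={x10} V145={x3} V156={x28} V235={x25} V245={x19} V246={x32} V346={x6} V356={x4}
C dims 6,15,10; δ0: rk 6, SNF 1^5·2; δ1: rk 9, SNF 1^9
Ȟ^0: (6−6)−0=0 ⇒ 0
Ȟ^1: (15−9)−6=0 plus torsion [2] ⇒ Z/2
Ȟ^2: (10−0)−9=1 ⇒ Z


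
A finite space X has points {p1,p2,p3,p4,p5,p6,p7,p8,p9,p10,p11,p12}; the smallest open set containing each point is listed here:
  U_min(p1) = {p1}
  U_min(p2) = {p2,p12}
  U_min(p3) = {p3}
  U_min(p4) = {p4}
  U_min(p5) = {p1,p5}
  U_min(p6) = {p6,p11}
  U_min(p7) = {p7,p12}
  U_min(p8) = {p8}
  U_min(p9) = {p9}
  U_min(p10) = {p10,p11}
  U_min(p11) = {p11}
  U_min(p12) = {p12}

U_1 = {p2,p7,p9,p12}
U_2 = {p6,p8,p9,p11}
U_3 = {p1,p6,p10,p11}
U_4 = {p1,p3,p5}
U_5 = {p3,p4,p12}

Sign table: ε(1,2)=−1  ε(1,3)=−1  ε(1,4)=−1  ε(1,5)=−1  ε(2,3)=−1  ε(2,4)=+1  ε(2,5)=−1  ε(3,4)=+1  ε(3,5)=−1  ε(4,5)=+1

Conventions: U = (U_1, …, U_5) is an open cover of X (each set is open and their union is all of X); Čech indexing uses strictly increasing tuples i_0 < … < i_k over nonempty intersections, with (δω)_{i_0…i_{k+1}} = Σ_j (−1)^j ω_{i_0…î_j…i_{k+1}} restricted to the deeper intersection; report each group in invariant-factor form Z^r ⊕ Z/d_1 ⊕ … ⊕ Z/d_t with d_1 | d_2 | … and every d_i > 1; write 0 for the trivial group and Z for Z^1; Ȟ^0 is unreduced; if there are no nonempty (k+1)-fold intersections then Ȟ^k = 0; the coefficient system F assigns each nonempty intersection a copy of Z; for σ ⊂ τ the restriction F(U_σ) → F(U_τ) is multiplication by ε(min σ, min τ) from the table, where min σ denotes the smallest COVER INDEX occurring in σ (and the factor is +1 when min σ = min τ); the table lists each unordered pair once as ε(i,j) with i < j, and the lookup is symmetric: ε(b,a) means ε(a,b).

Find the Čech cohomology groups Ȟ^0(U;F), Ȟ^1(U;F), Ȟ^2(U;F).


Ȟ^0 = 0, Ȟ^1 = Z/2, Ȟ^2 = 0

cover nerve:
  U12={p9} U15={p12} U23={p6,p11} U34={p1} U45={p3}
C dims 5,5; δ0: rk 5, SNF 1^4·2
Ȟ^0: (5−5)−0=0 ⇒ 0
Ȟ^1: (5−0)−5=0 plus torsion [2] ⇒ Z/2
Ȟ^2: (0−0)−0=0 ⇒ 0


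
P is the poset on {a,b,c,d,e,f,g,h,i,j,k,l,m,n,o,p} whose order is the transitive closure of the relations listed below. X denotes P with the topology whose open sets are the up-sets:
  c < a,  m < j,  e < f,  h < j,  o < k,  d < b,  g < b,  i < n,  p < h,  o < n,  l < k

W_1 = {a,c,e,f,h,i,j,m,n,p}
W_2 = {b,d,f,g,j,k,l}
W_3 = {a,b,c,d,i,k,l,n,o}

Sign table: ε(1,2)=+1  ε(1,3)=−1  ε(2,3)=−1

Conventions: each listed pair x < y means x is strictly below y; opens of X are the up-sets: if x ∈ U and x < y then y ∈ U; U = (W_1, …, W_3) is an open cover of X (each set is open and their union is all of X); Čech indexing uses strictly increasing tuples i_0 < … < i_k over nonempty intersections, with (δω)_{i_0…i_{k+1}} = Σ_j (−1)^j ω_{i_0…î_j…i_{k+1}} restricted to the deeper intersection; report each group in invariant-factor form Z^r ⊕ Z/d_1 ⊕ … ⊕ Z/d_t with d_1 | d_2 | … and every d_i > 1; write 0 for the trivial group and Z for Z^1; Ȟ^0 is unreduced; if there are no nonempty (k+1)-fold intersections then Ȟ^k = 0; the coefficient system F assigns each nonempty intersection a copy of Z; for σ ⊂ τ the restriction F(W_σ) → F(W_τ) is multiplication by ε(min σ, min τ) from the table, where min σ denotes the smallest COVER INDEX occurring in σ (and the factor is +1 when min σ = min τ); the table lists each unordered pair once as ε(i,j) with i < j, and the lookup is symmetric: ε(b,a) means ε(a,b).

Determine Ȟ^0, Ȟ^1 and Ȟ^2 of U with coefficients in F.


Ȟ^0 = Z,  Ȟ^1 = Z,  Ȟ^2 = 0

nerve simplices:
  W12={f,j} W13={a,c,i,n} W23={b,d,k,l}
C dims 3,3; δ0: rk 2, SNF 1^2
degree 0: 3−2−0 = 1 → Ȟ^0 ≅ Z
degree 1: 3−0−2 = 1 → Ȟ^1 ≅ Z
degree 2: 0−0−0 = 0 → Ȟ^2 ≅ 0


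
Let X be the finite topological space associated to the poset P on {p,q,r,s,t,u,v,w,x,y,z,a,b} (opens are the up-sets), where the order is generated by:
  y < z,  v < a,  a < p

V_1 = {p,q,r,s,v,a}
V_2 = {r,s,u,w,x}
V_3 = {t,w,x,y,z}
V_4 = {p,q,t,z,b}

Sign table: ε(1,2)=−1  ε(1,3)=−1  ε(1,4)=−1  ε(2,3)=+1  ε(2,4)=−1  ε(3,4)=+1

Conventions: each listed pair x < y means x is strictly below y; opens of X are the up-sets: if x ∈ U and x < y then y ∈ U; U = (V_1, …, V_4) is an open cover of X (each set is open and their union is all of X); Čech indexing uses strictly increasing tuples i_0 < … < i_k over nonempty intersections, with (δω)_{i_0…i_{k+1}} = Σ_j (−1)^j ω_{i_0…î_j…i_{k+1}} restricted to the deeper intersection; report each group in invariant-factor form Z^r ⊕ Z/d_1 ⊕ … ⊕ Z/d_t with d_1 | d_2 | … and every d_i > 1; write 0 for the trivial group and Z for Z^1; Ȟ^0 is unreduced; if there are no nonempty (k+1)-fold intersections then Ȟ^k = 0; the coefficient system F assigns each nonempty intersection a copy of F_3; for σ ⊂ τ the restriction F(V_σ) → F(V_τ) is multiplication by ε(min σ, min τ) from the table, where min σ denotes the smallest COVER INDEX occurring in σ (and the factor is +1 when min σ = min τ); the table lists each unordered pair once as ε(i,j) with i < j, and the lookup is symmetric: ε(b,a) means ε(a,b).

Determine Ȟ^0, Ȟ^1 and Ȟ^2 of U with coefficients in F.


Ȟ^0 = Z/3, Ȟ^1 = Z/3, Ȟ^2 = 0

nonempty overlaps:
  V12={r,s} V14={p,q} V23={w,x} V34={t,z}
C dims 4,4; δ0: rk_F3 3
degree 0: 4−3−0 = 1 → Ȟ^0 ≅ Z/3
degree 1: 4−0−3 = 1 → Ȟ^1 ≅ Z/3
degree 2: 0−0−0 = 0 → Ȟ^2 ≅ 0


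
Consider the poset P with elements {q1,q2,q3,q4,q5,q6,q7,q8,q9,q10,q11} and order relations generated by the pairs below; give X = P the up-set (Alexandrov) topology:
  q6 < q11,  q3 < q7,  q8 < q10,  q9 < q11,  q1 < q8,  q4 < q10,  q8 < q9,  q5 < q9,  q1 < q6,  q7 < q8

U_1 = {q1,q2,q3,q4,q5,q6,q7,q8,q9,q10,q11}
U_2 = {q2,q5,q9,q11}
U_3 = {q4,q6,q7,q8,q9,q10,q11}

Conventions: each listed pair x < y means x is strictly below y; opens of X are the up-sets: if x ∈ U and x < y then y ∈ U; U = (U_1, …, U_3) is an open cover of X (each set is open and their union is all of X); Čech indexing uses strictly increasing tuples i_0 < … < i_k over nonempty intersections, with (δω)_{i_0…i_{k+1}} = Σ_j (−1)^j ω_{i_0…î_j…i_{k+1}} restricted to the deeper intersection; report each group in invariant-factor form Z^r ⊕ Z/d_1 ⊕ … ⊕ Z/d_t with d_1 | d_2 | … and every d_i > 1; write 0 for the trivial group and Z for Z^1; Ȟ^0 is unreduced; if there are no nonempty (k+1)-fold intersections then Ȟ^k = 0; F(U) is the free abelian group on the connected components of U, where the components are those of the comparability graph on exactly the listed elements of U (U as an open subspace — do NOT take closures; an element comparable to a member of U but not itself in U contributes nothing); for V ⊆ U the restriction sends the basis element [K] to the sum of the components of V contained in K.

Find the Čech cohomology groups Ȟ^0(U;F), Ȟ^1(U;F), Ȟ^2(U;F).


intersection data:
  U12={q2,q5,q9,q11} U13={q4,q6,q7,q8,q9,q10,q11} U23={q9,q11}
  U123={q9,q11}
components per intersection:
  U1: {q1,q3,q4,q5,q6,q7,q8,q9,q10,q11} {q2}
  U2: {q2} {q5,q9,q11}
  U3: {q4,q6,q7,q8,q9,q10,q11}
  U12: {q2} {q5,q9,q11}
  U13: {q4,q6,q7,q8,q9,q10,q11}
  U23: {q9,q11}
  U123: {q9,q11}
C dims 5,4,1; δ0: rk 3, SNF 1^3; δ1: rk 1, SNF 1^1
Ȟ^0 = (5 − 3) − 0 = 2, so Ȟ^0 ≅ Z^2
Ȟ^1 = (4 − 1) − 3 = 0, so Ȟ^1 ≅ 0
Ȟ^2 = (1 − 0) − 1 = 0, so Ȟ^2 ≅ 0

Ȟ^0 = Z^2, Ȟ^1 = 0 and Ȟ^2 = 0


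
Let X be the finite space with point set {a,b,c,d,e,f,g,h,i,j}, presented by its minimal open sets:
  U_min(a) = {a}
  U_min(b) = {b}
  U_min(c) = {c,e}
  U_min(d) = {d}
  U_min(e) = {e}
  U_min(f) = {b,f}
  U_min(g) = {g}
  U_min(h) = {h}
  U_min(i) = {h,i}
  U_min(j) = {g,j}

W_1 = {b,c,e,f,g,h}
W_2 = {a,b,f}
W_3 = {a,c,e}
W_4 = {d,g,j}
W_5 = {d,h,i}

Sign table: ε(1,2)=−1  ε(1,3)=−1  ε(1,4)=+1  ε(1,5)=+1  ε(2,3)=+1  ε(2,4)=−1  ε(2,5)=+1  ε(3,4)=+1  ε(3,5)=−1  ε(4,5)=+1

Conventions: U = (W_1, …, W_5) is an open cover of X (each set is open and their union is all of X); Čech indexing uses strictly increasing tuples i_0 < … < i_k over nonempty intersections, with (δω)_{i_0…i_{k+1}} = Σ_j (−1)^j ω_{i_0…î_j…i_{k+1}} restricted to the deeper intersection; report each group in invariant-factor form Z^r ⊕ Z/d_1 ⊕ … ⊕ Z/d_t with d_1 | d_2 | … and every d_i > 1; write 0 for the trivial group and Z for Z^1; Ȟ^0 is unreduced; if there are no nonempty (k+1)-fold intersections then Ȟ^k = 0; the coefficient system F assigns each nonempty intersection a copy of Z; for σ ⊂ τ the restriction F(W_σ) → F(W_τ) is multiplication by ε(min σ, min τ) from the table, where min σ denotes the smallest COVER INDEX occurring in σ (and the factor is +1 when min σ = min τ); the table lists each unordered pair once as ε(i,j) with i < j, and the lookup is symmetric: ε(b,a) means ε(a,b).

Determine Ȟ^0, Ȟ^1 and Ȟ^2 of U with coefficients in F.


nonempty intersections:
  W12={b,f} W13={c,e} W14={g} W15={h} W23={a} W45={d}
C dims 5,6; δ0: rk 4, SNF 1^4
Ȟ^0: (5−4)−0=1 ⇒ Z
Ȟ^1: (6−0)−4=2 ⇒ Z^2
Ȟ^2: (0−0)−0=0 ⇒ 0

Ȟ^0 ≅ Z, Ȟ^1 ≅ Z^2, Ȟ^2 ≅ 0


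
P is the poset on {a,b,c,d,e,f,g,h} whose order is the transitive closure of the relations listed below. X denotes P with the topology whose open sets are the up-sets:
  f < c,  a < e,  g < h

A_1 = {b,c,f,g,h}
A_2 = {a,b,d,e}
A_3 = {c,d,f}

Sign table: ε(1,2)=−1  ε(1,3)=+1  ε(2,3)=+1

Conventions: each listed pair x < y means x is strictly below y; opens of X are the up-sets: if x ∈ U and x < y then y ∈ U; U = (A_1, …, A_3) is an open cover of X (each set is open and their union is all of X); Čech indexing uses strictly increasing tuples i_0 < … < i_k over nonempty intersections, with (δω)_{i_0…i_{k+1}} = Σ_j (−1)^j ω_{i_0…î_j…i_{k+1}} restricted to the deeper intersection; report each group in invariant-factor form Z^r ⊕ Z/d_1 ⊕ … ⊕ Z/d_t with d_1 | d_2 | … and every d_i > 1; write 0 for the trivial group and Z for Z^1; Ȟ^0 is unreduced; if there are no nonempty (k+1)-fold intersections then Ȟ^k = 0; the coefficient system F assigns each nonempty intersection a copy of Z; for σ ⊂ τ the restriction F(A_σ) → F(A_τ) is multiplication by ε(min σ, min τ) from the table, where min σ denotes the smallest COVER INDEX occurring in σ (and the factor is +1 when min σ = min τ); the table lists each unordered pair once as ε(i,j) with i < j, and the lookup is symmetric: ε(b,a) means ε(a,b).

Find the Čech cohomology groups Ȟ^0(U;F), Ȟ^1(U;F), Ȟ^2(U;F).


nonempty intersections:
  A12={b} A13={c,f} A23={d}
C dims 3,3; δ0: rk 3, SNF 1^2·2
Ȟ^0: (3−3)−0=0 ⇒ 0
Ȟ^1: (3−0)−3=0 plus torsion [2] ⇒ Z/2
Ȟ^2: (0−0)−0=0 ⇒ 0

Ȟ^0(U;F) ≅ 0,  Ȟ^1(U;F) ≅ Z/2,  Ȟ^2(U;F) ≅ 0


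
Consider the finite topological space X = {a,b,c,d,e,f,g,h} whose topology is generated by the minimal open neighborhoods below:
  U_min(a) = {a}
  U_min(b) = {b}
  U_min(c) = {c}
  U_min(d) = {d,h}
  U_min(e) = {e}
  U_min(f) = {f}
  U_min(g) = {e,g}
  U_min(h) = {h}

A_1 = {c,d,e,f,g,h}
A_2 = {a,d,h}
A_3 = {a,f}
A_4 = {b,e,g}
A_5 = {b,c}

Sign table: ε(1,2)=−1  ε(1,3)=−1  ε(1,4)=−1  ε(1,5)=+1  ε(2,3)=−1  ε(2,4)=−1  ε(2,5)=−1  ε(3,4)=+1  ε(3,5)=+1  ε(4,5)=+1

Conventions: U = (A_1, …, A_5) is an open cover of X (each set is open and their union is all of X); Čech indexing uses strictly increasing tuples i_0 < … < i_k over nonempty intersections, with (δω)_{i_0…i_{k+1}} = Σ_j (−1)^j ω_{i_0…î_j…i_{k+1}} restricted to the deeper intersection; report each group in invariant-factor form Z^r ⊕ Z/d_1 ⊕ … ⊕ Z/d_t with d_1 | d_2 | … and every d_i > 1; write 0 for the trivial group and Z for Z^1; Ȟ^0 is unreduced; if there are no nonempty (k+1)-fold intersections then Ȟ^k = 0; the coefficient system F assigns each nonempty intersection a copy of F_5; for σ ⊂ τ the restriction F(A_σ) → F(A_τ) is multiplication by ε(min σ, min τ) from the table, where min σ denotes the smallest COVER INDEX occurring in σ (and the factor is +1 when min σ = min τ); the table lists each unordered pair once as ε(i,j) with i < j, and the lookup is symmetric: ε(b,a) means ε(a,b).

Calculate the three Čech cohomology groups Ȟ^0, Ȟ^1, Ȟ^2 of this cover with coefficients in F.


Ȟ^0 ≅ 0; Ȟ^1 ≅ Z/5; Ȟ^2 ≅ 0

cover nerve:
  A12={d,h} A13={f} A14={e,g} A15={c} A23={a} A45={b}
C dims 5,6; δ0: rk_F5 5
Ȟ^0: (5−5)−0=0 ⇒ 0
Ȟ^1: (6−0)−5=1 ⇒ Z/5
Ȟ^2: (0−0)−0=0 ⇒ 0


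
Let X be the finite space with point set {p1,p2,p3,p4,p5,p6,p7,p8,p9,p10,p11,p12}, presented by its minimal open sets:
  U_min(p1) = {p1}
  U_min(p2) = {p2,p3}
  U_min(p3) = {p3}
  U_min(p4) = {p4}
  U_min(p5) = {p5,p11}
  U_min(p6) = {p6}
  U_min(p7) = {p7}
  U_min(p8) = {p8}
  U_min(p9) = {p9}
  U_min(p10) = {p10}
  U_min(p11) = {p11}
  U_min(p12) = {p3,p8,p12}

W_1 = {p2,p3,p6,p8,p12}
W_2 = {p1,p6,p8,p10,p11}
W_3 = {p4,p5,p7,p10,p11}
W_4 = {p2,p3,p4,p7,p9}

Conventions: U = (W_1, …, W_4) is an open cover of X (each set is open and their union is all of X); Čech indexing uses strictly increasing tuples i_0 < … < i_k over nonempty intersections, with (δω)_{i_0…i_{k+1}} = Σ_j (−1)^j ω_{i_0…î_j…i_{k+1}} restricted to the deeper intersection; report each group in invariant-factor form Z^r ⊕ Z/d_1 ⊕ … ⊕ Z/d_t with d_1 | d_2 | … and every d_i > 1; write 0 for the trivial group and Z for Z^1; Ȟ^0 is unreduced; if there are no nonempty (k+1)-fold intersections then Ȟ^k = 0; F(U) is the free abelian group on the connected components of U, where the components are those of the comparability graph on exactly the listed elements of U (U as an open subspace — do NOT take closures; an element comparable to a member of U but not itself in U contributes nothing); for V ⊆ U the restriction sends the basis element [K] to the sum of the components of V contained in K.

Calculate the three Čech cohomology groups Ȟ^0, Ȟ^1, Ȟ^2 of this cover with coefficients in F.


intersection data:
  W12={p6,p8} W14={p2,p3} W23={p10,p11} W34={p4,p7}
components per intersection:
  W1: {p2,p3,p8,p12} {p6}
  W2: {p1} {p6} {p8} {p10} {p11}
  W3: {p4} {p5,p11} {p7} {p10}
  W4: {p2,p3} {p4} {p7} {p9}
  W12: {p6} {p8}
  W14: {p2,p3}
  W23: {p10} {p11}
  W34: {p4} {p7}
C dims 15,7; δ0: rk 7, SNF 1^7
Ȟ^0 = (15 − 7) − 0 = 8, so Ȟ^0 ≅ Z^8
Ȟ^1 = (7 − 0) − 7 = 0, so Ȟ^1 ≅ 0
Ȟ^2 = (0 − 0) − 0 = 0, so Ȟ^2 ≅ 0

Ȟ^0 = Z^8; Ȟ^1 = 0; Ȟ^2 = 0


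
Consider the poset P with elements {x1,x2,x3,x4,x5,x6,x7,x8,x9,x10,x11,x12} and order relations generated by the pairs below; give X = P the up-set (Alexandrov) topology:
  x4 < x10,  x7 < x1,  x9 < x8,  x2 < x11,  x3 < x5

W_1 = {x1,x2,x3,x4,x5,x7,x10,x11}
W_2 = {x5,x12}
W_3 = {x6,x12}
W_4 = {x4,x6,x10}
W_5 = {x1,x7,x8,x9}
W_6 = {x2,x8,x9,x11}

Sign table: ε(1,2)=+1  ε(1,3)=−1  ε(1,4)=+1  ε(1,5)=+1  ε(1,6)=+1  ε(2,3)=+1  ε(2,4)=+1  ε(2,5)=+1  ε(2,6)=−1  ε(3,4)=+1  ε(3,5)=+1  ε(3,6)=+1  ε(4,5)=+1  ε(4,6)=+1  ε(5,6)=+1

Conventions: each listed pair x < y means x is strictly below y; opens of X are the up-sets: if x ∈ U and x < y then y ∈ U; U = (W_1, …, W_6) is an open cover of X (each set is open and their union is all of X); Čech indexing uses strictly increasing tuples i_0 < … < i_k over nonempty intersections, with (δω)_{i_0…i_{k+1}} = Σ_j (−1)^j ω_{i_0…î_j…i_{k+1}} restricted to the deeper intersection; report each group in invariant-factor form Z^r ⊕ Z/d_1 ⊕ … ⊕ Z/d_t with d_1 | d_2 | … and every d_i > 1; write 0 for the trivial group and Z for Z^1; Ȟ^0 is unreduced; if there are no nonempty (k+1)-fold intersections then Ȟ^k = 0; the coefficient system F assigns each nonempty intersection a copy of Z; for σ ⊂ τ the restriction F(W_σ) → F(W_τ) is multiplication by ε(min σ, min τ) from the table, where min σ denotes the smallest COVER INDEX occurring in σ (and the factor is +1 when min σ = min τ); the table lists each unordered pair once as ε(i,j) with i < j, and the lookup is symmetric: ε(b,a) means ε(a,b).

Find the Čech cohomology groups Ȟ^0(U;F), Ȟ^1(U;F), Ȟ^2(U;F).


Ȟ^0(U;F) ≅ Z; Ȟ^1(U;F) ≅ Z^2; Ȟ^2(U;F) ≅ 0

cover nerve:
  W12={x5} W14={x4,x10} W15={x1,x7} W16={x2,x11} W23={x12} W34={x6} W56={x8,x9}
C dims 6,7; δ0: rk 5, SNF 1^5
Ȟ^0: (6−5)−0=1 ⇒ Z
Ȟ^1: (7−0)−5=2 ⇒ Z^2
Ȟ^2: (0−0)−0=0 ⇒ 0


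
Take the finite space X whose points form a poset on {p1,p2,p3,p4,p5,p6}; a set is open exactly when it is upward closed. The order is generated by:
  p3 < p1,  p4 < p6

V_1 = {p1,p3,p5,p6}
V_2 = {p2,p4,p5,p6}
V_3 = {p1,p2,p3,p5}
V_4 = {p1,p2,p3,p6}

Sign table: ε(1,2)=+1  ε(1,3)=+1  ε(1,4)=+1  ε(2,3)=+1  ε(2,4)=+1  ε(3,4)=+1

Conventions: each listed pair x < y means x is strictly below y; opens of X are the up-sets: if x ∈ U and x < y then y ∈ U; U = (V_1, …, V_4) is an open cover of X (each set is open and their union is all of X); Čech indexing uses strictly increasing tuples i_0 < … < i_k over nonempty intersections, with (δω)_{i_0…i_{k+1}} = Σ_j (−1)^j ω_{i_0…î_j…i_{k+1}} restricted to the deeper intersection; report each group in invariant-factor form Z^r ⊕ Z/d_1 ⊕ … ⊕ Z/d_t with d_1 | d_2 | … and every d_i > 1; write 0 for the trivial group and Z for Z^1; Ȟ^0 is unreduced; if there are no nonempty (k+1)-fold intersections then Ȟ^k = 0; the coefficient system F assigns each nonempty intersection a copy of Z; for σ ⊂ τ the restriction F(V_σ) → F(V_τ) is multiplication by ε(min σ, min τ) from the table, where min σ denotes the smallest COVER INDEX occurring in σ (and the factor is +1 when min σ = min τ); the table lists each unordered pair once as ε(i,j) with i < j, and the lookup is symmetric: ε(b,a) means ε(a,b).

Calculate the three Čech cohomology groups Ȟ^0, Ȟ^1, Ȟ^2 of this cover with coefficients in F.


nonempty overlaps:
  V12={p5,p6} V13={p1,p3,p5} V14={p1,p3,p6} V23={p2,p5} V24={p2,p6} V34={p1,p2,p3}
  V123={p5} V124={p6} V134={p1,p3} V234={p2}
C dims 4,6,4; δ0: rk 3, SNF 1^3; δ1: rk 3, SNF 1^3
degree 0: 4−3−0 = 1 → Ȟ^0 ≅ Z
degree 1: 6−3−3 = 0 → Ȟ^1 ≅ 0
degree 2: 4−0−3 = 1 → Ȟ^2 ≅ Z

Ȟ^0 ≅ Z; Ȟ^1 ≅ 0; Ȟ^2 ≅ Z


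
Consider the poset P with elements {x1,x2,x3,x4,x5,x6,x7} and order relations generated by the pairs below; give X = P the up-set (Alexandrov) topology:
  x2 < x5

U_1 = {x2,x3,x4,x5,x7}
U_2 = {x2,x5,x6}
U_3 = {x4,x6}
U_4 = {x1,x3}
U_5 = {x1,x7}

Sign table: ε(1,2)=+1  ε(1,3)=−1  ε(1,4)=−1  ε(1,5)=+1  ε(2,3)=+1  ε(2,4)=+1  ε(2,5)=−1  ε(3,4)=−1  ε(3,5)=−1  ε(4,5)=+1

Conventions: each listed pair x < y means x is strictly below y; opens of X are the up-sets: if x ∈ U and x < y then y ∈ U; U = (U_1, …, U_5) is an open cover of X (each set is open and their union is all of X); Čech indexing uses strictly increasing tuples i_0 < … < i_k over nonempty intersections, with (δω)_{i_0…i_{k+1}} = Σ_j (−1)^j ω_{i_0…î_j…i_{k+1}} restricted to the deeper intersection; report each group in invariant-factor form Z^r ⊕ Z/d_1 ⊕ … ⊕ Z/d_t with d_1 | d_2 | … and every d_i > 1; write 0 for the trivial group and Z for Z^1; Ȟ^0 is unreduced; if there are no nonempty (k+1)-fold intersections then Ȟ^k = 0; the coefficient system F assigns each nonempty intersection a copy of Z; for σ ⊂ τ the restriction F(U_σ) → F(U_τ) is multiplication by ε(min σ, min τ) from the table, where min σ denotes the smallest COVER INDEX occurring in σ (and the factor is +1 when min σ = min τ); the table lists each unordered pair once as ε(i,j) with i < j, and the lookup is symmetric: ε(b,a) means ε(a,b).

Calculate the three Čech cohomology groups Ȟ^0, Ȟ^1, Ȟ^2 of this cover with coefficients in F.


nerve of the cover:
  U12={x2,x5} U13={x4} U14={x3} U15={x7} U23={x6} U45={x1}
C dims 5,6; δ0: rk 5, SNF 1^4·2
Ȟ^0 = (5 − 5) − 0 = 0, so Ȟ^0 ≅ 0
Ȟ^1 = (6 − 0) − 5 = 1 plus torsion [2], so Ȟ^1 ≅ Z ⊕ Z/2
Ȟ^2 = (0 − 0) − 0 = 0, so Ȟ^2 ≅ 0

Ȟ^0(U;F) ≅ 0, Ȟ^1(U;F) ≅ Z ⊕ Z/2, Ȟ^2(U;F) ≅ 0


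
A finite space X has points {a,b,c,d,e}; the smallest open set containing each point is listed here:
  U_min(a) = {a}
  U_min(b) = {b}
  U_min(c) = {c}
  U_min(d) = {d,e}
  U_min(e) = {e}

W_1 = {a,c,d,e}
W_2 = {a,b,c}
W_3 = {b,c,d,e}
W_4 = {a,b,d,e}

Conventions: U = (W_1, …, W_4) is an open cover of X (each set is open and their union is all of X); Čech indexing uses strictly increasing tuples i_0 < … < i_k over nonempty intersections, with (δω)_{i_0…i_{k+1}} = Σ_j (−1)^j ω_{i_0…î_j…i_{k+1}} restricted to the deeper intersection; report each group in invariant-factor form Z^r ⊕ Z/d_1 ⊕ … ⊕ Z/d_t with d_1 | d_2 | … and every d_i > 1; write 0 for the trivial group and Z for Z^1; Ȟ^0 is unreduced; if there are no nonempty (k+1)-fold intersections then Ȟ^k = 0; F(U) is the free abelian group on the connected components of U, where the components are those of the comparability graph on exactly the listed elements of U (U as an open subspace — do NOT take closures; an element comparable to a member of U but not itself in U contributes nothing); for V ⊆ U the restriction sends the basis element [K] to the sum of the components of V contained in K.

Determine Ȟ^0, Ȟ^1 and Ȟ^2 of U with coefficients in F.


Ȟ^0 = Z^4, Ȟ^1 = 0, Ȟ^2 = 0

nonempty intersections:
  W12={a,c} W13={c,d,e} W14={a,d,e} W23={b,c} W24={a,b} W34={b,d,e}
  W123={c} W124={a} W134={d,e} W234={b}
components per intersection:
  W1: {a} {c} {d,e}
  W2: {a} {b} {c}
  W3: {b} {c} {d,e}
  W4: {a} {b} {d,e}
  W12: {a} {c}
  W13: {c} {d,e}
  W14: {a} {d,e}
  W23: {b} {c}
  W24: {a} {b}
  W34: {b} {d,e}
  W123: {c}
  W124: {a}
  W134: {d,e}
  W234: {b}
C dims 12,12,4; δ0: rk 8, SNF 1^8; δ1: rk 4, SNF 1^4
Ȟ^0: (12−8)−0=4 ⇒ Z^4
Ȟ^1: (12−4)−8=0 ⇒ 0
Ȟ^2: (4−0)−4=0 ⇒ 0


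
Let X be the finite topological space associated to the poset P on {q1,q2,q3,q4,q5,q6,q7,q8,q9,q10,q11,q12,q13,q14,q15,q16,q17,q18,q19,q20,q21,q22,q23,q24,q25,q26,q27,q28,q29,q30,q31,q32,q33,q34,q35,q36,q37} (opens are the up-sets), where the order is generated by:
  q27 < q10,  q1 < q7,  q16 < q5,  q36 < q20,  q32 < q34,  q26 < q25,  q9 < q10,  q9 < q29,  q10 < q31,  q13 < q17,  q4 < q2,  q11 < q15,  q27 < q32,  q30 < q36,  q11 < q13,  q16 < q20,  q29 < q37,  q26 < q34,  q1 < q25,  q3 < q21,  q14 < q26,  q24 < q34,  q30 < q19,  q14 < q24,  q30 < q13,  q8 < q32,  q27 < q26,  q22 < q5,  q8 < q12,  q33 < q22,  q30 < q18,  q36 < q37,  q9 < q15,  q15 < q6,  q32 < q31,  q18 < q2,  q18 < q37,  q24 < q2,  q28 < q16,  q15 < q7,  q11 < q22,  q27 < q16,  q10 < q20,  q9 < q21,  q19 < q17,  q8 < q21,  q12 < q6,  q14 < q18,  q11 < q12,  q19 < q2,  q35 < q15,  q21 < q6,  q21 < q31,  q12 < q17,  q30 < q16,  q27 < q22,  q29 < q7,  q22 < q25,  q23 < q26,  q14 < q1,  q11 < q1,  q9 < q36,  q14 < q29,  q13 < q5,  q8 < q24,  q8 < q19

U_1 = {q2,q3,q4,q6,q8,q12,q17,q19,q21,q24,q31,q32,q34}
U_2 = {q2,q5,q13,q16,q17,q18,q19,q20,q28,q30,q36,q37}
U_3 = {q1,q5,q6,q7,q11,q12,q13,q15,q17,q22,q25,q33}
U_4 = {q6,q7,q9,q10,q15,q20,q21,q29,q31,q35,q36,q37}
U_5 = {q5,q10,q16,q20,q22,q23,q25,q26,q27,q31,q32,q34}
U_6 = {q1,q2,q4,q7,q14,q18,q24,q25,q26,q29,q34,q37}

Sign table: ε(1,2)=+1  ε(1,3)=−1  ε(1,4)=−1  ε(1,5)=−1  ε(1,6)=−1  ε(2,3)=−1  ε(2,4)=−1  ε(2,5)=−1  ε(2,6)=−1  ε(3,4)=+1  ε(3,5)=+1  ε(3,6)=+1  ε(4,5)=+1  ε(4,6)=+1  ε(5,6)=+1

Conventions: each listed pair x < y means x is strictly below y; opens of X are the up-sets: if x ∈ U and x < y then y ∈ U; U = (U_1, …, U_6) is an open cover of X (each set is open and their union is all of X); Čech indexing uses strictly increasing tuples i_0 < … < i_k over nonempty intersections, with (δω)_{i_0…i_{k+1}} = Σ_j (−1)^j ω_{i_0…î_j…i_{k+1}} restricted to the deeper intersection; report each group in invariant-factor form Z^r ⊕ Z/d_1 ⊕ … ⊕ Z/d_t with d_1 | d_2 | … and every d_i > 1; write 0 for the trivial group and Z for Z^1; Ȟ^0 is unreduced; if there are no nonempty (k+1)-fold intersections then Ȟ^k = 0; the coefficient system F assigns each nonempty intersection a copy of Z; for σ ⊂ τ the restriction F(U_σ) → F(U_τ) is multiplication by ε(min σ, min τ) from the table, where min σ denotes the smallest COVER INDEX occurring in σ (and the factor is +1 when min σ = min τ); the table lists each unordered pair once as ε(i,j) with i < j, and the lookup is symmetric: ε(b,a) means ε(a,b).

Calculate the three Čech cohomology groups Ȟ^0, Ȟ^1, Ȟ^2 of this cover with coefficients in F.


Ȟ^0 = Z, Ȟ^1 = 0 and Ȟ^2 = Z/2

intersection data:
  U12={q2,q17,q19} U13={q6,q12,q17} U14={q6,q21,q31} U15={q31,q32,q34} U16={q2,q4,q24,q34} U23={q5,q13,q17} U24={q20,q36,q37} U25={q5,q16,q20} U26={q2,q18,q37} U34={q6,q7,q15} U35={q5,q22,q25} U36={q1,q7,q25} U45={q10,q20,q31} U46={q7,q29,q37} U56={q25,q26,q34}
  U123={q17} U126={q2} U134={q6} U145={q31} U156={q34} U235={q5} U245={q20} U246={q37} U346={q7} U356={q25}
C dims 6,15,10; δ0: rk 5, SNF 1^5; δ1: rk 10, SNF 1^9·2
Ȟ^0 = (6 − 5) − 0 = 1, so Ȟ^0 ≅ Z
Ȟ^1 = (15 − 10) − 5 = 0, so Ȟ^1 ≅ 0
Ȟ^2 = (10 − 0) − 10 = 0 plus torsion [2], so Ȟ^2 ≅ Z/2


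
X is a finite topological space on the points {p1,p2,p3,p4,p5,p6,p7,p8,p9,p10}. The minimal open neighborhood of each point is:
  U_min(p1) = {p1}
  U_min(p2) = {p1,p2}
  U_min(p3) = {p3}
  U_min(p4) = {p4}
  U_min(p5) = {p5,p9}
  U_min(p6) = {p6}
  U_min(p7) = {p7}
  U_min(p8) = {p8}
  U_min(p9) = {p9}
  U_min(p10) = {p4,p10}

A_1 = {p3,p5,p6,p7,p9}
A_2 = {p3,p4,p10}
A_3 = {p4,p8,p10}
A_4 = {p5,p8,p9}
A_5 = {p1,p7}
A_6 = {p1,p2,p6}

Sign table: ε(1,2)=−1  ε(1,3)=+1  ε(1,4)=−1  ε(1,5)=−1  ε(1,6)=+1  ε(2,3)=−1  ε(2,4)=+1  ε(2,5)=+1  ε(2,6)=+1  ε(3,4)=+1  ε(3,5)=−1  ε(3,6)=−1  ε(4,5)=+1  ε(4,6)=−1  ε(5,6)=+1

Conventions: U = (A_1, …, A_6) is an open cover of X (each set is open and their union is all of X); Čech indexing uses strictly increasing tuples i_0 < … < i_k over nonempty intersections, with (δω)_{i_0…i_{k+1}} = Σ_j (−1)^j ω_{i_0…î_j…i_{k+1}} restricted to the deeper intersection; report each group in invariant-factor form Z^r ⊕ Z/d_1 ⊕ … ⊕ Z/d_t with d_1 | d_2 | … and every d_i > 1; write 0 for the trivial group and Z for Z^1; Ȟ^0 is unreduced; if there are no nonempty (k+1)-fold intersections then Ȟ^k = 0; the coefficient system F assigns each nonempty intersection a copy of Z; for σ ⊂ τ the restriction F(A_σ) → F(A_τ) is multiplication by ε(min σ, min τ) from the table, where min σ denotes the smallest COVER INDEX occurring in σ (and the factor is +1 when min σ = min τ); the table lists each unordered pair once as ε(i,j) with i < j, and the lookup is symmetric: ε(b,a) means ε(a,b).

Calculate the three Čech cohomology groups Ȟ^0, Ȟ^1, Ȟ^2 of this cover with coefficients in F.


nonempty overlaps:
  A12={p3} A14={p5,p9} A15={p7} A16={p6} A23={p4,p10} A34={p8} A56={p1}
C dims 6,7; δ0: rk 6, SNF 1^5·2
degree 0: 6−6−0 = 0 → Ȟ^0 ≅ 0
degree 1: 7−0−6 = 1 plus torsion [2] → Ȟ^1 ≅ Z ⊕ Z/2
degree 2: 0−0−0 = 0 → Ȟ^2 ≅ 0

Ȟ^0(U;F) ≅ 0,  Ȟ^1(U;F) ≅ Z ⊕ Z/2,  Ȟ^2(U;F) ≅ 0


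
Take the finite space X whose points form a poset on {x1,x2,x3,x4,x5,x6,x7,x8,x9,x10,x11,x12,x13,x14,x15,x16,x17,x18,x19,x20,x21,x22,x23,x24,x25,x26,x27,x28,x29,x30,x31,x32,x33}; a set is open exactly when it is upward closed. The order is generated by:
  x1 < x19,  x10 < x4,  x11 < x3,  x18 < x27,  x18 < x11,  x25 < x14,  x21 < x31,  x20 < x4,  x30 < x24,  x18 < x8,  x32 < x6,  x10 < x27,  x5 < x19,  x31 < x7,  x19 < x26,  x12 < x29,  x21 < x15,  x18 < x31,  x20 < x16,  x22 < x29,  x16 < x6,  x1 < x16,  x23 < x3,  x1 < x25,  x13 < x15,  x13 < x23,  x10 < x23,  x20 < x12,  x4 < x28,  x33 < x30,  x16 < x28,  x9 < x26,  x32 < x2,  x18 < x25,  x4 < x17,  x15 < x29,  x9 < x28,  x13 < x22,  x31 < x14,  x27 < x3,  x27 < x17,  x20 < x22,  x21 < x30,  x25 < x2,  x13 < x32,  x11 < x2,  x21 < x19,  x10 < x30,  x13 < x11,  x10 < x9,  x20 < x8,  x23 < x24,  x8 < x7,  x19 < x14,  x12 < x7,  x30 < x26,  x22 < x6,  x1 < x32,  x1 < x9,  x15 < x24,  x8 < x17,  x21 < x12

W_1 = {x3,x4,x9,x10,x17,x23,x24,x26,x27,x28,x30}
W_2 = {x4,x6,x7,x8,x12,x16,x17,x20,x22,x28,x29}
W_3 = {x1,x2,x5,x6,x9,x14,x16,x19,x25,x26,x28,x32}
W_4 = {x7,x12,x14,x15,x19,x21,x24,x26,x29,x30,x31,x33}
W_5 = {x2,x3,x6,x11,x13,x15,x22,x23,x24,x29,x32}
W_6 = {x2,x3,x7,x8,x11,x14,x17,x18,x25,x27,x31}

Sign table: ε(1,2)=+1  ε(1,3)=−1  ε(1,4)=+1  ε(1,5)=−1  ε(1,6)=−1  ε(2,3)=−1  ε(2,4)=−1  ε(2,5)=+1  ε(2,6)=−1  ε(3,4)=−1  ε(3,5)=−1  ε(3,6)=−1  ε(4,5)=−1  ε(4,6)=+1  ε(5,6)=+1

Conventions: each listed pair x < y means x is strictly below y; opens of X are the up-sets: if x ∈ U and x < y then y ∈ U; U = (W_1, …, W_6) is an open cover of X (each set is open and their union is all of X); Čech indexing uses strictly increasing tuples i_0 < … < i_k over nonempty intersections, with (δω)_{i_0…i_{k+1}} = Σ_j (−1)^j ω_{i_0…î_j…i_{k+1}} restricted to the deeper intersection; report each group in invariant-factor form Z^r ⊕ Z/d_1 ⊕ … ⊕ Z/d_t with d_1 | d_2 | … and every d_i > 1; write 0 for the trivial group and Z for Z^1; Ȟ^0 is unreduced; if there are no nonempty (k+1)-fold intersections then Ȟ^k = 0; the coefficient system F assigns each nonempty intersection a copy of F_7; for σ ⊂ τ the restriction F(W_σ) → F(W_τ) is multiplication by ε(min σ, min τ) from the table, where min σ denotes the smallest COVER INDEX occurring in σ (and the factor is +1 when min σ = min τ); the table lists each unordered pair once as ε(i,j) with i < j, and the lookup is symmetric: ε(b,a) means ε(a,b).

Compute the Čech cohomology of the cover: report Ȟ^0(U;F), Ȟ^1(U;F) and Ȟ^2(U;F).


Ȟ^0 ≅ 0,  Ȟ^1 ≅ 0,  Ȟ^2 ≅ Z/7

intersection data:
  W12={x4,x17,x28} W13={x9,x26,x28} W14={x24,x26,x30} W15={x3,x23,x24} W16={x3,x17,x27} W23={x6,x16,x28} W24={x7,x12,x29} W25={x6,x22,x29} W26={x7,x8,x17} W34={x14,x19,x26} W35={x2,x6,x32} W36={x2,x14,x25} W45={x15,x24,x29} W46={x7,x14,x31} W56={x2,x3,x11}
  W123={x28} W126={x17} W134={x26} W145={x24} W156={x3} W235={x6} W245={x29} W246={x7} W346={x14} W356={x2}
C dims 6,15,10; δ0: rk_F7 6; δ1: rk_F7 9
Ȟ^0 = (6 − 6) − 0 = 0, so Ȟ^0 ≅ 0
Ȟ^1 = (15 − 9) − 6 = 0, so Ȟ^1 ≅ 0
Ȟ^2 = (10 − 0) − 9 = 1, so Ȟ^2 ≅ Z/7


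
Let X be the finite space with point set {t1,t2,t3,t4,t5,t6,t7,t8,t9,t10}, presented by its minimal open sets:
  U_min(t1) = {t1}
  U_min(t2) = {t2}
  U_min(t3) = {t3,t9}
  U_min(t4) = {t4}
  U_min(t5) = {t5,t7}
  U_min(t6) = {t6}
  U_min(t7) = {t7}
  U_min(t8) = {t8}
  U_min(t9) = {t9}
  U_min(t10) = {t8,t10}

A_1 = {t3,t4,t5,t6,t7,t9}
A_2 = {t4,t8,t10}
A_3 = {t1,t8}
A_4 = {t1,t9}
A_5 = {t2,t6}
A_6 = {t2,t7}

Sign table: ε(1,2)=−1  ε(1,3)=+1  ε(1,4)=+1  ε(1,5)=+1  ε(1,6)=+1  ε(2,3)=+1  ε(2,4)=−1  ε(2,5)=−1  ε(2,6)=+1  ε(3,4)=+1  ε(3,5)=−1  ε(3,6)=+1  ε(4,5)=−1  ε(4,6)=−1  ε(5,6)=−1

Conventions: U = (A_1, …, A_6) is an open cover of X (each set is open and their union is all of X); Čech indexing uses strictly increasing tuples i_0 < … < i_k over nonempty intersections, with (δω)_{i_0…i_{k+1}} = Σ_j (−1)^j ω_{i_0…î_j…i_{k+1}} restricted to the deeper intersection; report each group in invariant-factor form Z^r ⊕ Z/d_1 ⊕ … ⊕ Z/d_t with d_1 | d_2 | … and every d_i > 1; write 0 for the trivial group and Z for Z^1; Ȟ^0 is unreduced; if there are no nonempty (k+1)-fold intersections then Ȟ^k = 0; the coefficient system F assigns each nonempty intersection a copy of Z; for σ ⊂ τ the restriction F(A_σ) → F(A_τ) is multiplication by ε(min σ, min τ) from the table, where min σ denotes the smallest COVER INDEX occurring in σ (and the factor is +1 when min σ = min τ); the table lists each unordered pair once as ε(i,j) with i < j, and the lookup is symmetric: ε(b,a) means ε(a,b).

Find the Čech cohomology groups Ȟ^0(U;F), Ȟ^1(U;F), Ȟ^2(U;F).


Ȟ^0 = 0, Ȟ^1 = Z ⊕ Z/2 and Ȟ^2 = 0

nerve of the cover:
  A12={t4} A14={t9} A15={t6} A16={t7} A23={t8} A34={t1} A56={t2}
C dims 6,7; δ0: rk 6, SNF 1^5·2
Ȟ^0 = (6 − 6) − 0 = 0, so Ȟ^0 ≅ 0
Ȟ^1 = (7 − 0) − 6 = 1 plus torsion [2], so Ȟ^1 ≅ Z ⊕ Z/2
Ȟ^2 = (0 − 0) − 0 = 0, so Ȟ^2 ≅ 0


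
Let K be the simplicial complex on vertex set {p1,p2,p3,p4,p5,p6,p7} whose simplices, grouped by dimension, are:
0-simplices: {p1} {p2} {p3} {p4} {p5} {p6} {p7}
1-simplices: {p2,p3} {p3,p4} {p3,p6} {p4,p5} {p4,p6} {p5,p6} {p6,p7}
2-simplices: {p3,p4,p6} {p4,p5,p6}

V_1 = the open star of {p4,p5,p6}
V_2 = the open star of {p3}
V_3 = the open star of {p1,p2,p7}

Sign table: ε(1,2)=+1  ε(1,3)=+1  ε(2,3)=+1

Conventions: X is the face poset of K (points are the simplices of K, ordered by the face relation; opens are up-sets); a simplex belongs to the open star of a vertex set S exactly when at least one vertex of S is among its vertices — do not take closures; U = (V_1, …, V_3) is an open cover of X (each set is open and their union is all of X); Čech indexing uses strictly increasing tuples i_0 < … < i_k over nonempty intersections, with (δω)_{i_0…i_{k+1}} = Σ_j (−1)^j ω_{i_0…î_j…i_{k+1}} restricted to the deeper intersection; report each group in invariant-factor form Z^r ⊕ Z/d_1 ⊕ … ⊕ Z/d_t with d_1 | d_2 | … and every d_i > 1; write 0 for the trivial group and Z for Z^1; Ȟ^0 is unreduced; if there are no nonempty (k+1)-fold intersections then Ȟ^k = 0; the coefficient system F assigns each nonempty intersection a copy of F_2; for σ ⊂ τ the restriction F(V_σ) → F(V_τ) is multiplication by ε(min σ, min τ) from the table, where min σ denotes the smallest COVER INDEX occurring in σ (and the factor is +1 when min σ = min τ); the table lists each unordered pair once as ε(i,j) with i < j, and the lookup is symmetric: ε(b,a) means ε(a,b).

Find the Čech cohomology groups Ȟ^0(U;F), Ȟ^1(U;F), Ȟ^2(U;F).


Ȟ^0 ≅ Z/2; Ȟ^1 ≅ Z/2; Ȟ^2 ≅ 0

nerve of the cover:
  V1={{p4},{p5},{p6},{p3,p4},{p3,p6},{p4,p5},{p4,p6},{p5,p6},{p6,p7},{p3,p4,p6},{p4,p5,p6}} V2={{p3},{p2,p3},{p3,p4},{p3,p6},{p3,p4,p6}} V3={{p1},{p2},{p7},{p2,p3},{p6,p7}}
  V12={{p3,p4},{p3,p6},{p3,p4,p6}} V13={{p6,p7}} V23={{p2,p3}}
C dims 3,3; δ0: rk_F2 2
Ȟ^0 = (3 − 2) − 0 = 1, so Ȟ^0 ≅ Z/2
Ȟ^1 = (3 − 0) − 2 = 1, so Ȟ^1 ≅ Z/2
Ȟ^2 = (0 − 0) − 0 = 0, so Ȟ^2 ≅ 0


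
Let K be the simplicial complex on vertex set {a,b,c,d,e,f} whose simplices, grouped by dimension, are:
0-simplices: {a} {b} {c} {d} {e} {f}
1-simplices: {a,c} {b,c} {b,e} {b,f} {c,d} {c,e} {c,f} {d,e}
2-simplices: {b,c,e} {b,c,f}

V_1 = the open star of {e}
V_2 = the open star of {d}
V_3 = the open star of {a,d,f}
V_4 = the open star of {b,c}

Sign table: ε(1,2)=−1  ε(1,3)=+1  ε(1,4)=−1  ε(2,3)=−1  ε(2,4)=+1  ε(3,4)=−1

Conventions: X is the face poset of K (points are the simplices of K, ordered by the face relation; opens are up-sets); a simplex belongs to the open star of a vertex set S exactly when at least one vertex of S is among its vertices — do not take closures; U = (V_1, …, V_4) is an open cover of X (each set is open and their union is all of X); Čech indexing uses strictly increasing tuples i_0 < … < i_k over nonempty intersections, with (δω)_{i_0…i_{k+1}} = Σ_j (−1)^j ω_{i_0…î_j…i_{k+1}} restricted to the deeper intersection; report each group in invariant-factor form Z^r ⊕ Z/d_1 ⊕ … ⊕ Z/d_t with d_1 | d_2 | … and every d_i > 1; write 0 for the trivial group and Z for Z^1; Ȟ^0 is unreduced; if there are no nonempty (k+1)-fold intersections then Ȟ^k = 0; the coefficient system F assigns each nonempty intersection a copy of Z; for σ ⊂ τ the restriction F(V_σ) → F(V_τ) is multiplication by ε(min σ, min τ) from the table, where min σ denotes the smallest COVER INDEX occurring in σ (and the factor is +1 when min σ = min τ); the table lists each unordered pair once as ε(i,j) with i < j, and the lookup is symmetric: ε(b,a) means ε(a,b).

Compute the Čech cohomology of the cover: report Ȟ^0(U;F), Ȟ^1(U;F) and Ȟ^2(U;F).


Ȟ^0 ≅ Z, Ȟ^1 ≅ Z and Ȟ^2 ≅ 0

cover nerve:
  V1={{e},{b,e},{c,e},{d,e},{b,c,e}} V2={{d},{c,d},{d,e}} V3={{a},{d},{f},{a,c},{b,f},{c,d},{c,f},{d,e},{b,c,f}} V4={{b},{c},{a,c},{b,c},{b,e},{b,f},{c,d},{c,e},{c,f},{b,c,e},{b,c,f}}
  V12={{d,e}} V13={{d,e}} V14={{b,e},{c,e},{b,c,e}} V23={{d},{c,d},{d,e}} V24={{c,d}} V34={{a,c},{b,f},{c,d},{c,f},{b,c,f}}
  V123={{d,e}} V234={{c,d}}
C dims 4,6,2; δ0: rk 3, SNF 1^3; δ1: rk 2, SNF 1^2
Ȟ^0: (4−3)−0=1 ⇒ Z
Ȟ^1: (6−2)−3=1 ⇒ Z
Ȟ^2: (2−0)−2=0 ⇒ 0


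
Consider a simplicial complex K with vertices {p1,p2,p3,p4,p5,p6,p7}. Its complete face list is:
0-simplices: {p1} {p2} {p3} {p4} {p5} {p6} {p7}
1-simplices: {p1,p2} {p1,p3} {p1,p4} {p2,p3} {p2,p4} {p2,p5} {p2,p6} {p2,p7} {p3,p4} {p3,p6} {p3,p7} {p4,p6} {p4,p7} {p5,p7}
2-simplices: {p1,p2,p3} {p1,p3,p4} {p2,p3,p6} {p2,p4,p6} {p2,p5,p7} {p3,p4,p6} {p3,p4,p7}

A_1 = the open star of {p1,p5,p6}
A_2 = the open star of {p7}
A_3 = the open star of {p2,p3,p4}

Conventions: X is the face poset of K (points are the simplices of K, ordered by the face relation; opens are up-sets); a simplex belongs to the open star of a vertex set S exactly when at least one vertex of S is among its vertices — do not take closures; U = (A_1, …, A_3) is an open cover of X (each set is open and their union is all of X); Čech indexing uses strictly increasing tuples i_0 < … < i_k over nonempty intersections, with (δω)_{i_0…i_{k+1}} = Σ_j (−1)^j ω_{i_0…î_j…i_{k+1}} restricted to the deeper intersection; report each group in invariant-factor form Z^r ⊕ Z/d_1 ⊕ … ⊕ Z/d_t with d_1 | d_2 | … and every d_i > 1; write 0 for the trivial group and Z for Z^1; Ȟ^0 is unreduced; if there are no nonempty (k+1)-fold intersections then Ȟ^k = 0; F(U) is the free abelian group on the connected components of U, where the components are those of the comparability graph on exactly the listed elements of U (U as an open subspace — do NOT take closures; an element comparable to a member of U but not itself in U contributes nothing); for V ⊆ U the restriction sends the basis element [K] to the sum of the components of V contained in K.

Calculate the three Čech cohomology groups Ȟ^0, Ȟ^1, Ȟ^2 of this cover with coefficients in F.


intersection data:
  A1={{p1},{p5},{p6},{p1,p2},{p1,p3},{p1,p4},{p2,p5},{p2,p6},{p3,p6},{p4,p6},{p5,p7},{p1,p2,p3},{p1,p3,p4},{p2,p3,p6},{p2,p4,p6},{p2,p5,p7},{p3,p4,p6}} A2={{p7},{p2,p7},{p3,p7},{p4,p7},{p5,p7},{p2,p5,p7},{p3,p4,p7}} A3={{p2},{p3},{p4},{p1,p2},{p1,p3},{p1,p4},{p2,p3},{p2,p4},{p2,p5},{p2,p6},{p2,p7},{p3,p4},{p3,p6},{p3,p7},{p4,p6},{p4,p7},{p1,p2,p3},{p1,p3,p4},{p2,p3,p6},{p2,p4,p6},{p2,p5,p7},{p3,p4,p6},{p3,p4,p7}}
  A12={{p5,p7},{p2,p5,p7}} A13={{p1,p2},{p1,p3},{p1,p4},{p2,p5},{p2,p6},{p3,p6},{p4,p6},{p1,p2,p3},{p1,p3,p4},{p2,p3,p6},{p2,p4,p6},{p2,p5,p7},{p3,p4,p6}} A23={{p2,p7},{p3,p7},{p4,p7},{p2,p5,p7},{p3,p4,p7}}
  A123={{p2,p5,p7}}
components per intersection:
  A1: {{p1},{p1,p2},{p1,p3},{p1,p4},{p1,p2,p3},{p1,p3,p4}} {{p5},{p2,p5},{p5,p7},{p2,p5,p7}} {{p6},{p2,p6},{p3,p6},{p4,p6},{p2,p3,p6},{p2,p4,p6},{p3,p4,p6}}
  A2: {{p7},{p2,p7},{p3,p7},{p4,p7},{p5,p7},{p2,p5,p7},{p3,p4,p7}}
  A3: {{p2},{p3},{p4},{p1,p2},{p1,p3},{p1,p4},{p2,p3},{p2,p4},{p2,p5},{p2,p6},{p2,p7},{p3,p4},{p3,p6},{p3,p7},{p4,p6},{p4,p7},{p1,p2,p3},{p1,p3,p4},{p2,p3,p6},{p2,p4,p6},{p2,p5,p7},{p3,p4,p6},{p3,p4,p7}}
  A12: {{p5,p7},{p2,p5,p7}}
  A13: {{p1,p2},{p1,p3},{p1,p4},{p1,p2,p3},{p1,p3,p4}} {{p2,p5},{p2,p5,p7}} {{p2,p6},{p3,p6},{p4,p6},{p2,p3,p6},{p2,p4,p6},{p3,p4,p6}}
  A23: {{p2,p7},{p2,p5,p7}} {{p3,p7},{p4,p7},{p3,p4,p7}}
  A123: {{p2,p5,p7}}
C dims 5,6,1; δ0: rk 4, SNF 1^4; δ1: rk 1, SNF 1^1
Ȟ^0 = (5 − 4) − 0 = 1, so Ȟ^0 ≅ Z
Ȟ^1 = (6 − 1) − 4 = 1, so Ȟ^1 ≅ Z
Ȟ^2 = (1 − 0) − 1 = 0, so Ȟ^2 ≅ 0

Ȟ^0(U;F) ≅ Z, Ȟ^1(U;F) ≅ Z, Ȟ^2(U;F) ≅ 0
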